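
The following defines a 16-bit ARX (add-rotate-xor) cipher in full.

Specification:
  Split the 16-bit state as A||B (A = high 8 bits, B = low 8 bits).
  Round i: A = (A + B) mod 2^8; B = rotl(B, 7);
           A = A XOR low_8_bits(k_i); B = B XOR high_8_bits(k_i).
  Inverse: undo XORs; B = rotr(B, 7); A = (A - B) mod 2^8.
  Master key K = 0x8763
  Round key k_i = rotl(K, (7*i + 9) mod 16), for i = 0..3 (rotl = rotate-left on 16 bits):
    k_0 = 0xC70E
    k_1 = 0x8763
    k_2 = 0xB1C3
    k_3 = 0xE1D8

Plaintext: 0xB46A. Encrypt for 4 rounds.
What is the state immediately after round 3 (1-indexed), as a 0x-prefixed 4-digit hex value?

0x9CCE

s_0 = plaintext = 0xB46A
s_1 = Round(s_0, k_0) = 0x10F2
s_2 = Round(s_1, k_1) = 0x61FE
s_3 = Round(s_2, k_2) = 0x9CCE
s_4 = Round(s_3, k_3) = 0xB286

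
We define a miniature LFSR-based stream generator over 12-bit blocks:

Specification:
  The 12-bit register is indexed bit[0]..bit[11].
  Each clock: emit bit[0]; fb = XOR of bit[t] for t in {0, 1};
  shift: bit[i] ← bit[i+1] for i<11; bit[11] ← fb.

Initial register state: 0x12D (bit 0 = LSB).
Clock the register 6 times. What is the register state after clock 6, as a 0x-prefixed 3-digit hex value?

0xEC4

reg_0 = 0x12D
clock 1: out=1, reg = 0x896
clock 2: out=0, reg = 0xC4B
clock 3: out=1, reg = 0x625
clock 4: out=1, reg = 0xB12
clock 5: out=0, reg = 0xD89
clock 6: out=1, reg = 0xEC4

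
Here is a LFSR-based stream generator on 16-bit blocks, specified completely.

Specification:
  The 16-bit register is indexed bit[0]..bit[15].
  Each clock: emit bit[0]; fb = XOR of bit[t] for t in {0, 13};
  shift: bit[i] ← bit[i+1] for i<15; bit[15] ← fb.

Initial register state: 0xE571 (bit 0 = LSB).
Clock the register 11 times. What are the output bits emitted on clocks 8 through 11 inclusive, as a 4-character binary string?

0101

reg_0 = 0xE571
clock 1: out=1, reg = 0x72B8
clock 2: out=0, reg = 0xB95C
clock 3: out=0, reg = 0xDCAE
clock 4: out=0, reg = 0x6E57
clock 5: out=1, reg = 0x372B
clock 6: out=1, reg = 0x1B95
clock 7: out=1, reg = 0x8DCA
clock 8: out=0, reg = 0x46E5
clock 9: out=1, reg = 0xA372
clock 10: out=0, reg = 0xD1B9
clock 11: out=1, reg = 0xE8DC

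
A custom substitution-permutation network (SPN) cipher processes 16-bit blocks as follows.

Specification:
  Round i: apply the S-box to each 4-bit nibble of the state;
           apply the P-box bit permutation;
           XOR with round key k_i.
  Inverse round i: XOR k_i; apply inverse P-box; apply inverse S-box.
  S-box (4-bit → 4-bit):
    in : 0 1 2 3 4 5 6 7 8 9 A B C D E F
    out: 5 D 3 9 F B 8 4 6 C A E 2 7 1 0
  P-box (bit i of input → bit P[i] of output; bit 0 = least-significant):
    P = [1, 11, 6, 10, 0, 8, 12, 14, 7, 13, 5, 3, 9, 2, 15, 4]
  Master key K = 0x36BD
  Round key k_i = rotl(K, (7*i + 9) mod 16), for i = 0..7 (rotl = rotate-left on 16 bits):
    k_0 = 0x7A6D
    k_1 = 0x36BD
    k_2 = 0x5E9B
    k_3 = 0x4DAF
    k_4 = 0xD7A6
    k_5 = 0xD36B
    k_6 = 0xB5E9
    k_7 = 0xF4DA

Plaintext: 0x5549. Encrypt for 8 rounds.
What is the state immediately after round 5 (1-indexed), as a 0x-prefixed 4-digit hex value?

s_0 = plaintext = 0x5549
s_1 = Round(s_0, k_0) = 0x0DB0
s_2 = Round(s_1, k_1) = 0xC55F
s_3 = Round(s_2, k_2) = 0x3F16
s_4 = Round(s_3, k_3) = 0x1BBE
s_5 = Round(s_4, k_4) = 0x249C
s_6 = Round(s_5, k_5) = 0xA9C7
s_7 = Round(s_6, k_6) = 0xB495
s_8 = Round(s_7, k_7) = 0x0864

0x249C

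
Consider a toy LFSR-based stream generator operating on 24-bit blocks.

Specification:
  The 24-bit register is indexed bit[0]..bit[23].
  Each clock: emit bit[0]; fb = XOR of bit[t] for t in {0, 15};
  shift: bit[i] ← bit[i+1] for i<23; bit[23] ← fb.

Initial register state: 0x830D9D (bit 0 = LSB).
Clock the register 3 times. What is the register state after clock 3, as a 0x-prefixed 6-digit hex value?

reg_0 = 0x830D9D
clock 1: out=1, reg = 0xC186CE
clock 2: out=0, reg = 0xE0C367
clock 3: out=1, reg = 0x7061B3

0x7061B3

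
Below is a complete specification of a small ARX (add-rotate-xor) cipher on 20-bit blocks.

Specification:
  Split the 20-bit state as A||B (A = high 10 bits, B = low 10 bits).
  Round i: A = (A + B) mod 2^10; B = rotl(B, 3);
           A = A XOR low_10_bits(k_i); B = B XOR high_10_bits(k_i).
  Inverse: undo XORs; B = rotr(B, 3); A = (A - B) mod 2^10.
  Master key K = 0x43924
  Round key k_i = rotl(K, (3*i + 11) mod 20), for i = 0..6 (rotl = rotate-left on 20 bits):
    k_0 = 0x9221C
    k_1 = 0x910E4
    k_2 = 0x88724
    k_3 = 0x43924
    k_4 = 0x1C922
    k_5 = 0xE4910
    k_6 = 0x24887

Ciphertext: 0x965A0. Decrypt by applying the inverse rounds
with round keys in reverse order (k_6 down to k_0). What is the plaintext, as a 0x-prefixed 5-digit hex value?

s_0 = ciphertext = 0x965A0
s_1 = InvRound(s_0, k_6) = 0x6E126
s_2 = InvRound(s_1, k_5) = 0x94A56
s_3 = InvRound(s_2, k_4) = 0x4B244
s_4 = InvRound(s_3, k_3) = 0xA7D69
s_5 = InvRound(s_4, k_2) = 0x54869
s_6 = InvRound(s_5, k_1) = 0xBC6C5
s_7 = InvRound(s_6, k_0) = 0x97291

0x97291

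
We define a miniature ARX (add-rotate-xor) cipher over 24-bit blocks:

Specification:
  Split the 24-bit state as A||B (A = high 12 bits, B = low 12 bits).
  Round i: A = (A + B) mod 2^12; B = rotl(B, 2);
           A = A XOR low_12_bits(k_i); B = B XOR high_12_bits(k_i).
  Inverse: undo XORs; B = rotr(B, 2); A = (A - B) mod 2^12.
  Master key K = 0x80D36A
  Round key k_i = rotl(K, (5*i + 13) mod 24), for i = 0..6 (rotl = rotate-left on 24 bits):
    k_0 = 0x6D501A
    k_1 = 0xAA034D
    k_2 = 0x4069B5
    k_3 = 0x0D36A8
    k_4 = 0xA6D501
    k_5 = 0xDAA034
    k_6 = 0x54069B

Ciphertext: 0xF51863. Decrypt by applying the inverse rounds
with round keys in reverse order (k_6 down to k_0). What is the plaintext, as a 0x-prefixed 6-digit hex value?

s_0 = ciphertext = 0xF51863
s_1 = InvRound(s_0, k_6) = 0xA82F48
s_2 = InvRound(s_1, k_5) = 0x1FE8B8
s_3 = InvRound(s_2, k_4) = 0x04A4B5
s_4 = InvRound(s_3, k_3) = 0xDC9919
s_5 = InvRound(s_4, k_2) = 0x535F47
s_6 = InvRound(s_5, k_1) = 0x8FFD79
s_7 = InvRound(s_6, k_0) = 0x5FA2EB

0x5FA2EB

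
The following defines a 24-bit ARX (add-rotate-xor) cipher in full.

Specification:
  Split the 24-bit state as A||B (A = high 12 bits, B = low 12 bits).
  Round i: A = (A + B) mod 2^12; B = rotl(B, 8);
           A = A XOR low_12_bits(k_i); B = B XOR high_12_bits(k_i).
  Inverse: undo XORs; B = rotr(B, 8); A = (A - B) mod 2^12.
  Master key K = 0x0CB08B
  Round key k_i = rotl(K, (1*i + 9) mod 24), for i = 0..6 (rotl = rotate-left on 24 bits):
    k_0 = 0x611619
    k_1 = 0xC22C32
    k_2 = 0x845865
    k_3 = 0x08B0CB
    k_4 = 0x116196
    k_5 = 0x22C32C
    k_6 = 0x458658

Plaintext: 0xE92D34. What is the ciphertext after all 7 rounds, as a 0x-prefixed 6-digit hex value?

s_0 = plaintext = 0xE92D34
s_1 = Round(s_0, k_0) = 0xDDF2C2
s_2 = Round(s_1, k_1) = 0xC93E0E
s_3 = Round(s_2, k_2) = 0x2C46A5
s_4 = Round(s_3, k_3) = 0x9A25E1
s_5 = Round(s_4, k_4) = 0xE15048
s_6 = Round(s_5, k_5) = 0xD71A28
s_7 = Round(s_6, k_6) = 0x1C1CFA

0x1C1CFA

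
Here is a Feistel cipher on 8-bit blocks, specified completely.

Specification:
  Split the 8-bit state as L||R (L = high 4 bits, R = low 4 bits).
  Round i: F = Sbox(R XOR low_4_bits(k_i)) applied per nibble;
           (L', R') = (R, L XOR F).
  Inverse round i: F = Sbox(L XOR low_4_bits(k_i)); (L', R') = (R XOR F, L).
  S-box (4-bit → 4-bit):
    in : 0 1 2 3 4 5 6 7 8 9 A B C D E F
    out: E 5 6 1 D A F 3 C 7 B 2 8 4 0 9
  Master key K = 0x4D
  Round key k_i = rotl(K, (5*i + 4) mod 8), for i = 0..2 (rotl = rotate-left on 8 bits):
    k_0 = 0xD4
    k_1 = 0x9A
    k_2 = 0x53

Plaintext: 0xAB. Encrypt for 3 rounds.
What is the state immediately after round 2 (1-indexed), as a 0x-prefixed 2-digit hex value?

s_0 = plaintext = 0xAB
s_1 = Round(s_0, k_0) = 0xB3
s_2 = Round(s_1, k_1) = 0x3C
s_3 = Round(s_2, k_2) = 0xCA

0x3C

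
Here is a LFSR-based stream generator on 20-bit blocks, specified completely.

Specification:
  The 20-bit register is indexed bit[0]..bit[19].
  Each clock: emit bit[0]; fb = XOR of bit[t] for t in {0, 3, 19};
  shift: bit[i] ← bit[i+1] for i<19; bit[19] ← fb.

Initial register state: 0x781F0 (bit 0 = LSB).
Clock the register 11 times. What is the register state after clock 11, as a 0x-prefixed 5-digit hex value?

reg_0 = 0x781F0
clock 1: out=0, reg = 0x3C0F8
clock 2: out=0, reg = 0x9E07C
clock 3: out=0, reg = 0x4F03E
clock 4: out=0, reg = 0xA781F
clock 5: out=1, reg = 0xD3C0F
clock 6: out=1, reg = 0xE9E07
clock 7: out=1, reg = 0x74F03
clock 8: out=1, reg = 0xBA781
clock 9: out=1, reg = 0x5D3C0
clock 10: out=0, reg = 0x2E9E0
clock 11: out=0, reg = 0x174F0

0x174F0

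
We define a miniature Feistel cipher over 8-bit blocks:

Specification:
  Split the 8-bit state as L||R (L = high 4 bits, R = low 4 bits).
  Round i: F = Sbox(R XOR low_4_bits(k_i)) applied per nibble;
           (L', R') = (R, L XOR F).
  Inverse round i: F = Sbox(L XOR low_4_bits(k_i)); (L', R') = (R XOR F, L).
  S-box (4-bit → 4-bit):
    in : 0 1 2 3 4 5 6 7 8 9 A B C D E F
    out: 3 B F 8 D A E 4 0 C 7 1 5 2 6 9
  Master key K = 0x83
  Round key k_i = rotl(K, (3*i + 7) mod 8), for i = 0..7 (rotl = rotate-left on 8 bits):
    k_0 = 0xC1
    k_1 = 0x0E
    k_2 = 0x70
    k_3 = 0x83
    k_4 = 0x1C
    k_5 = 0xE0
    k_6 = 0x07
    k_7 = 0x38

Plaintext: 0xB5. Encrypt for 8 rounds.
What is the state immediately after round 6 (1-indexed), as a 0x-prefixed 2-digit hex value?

s_0 = plaintext = 0xB5
s_1 = Round(s_0, k_0) = 0x56
s_2 = Round(s_1, k_1) = 0x65
s_3 = Round(s_2, k_2) = 0x5C
s_4 = Round(s_3, k_3) = 0xCC
s_5 = Round(s_4, k_4) = 0xCF
s_6 = Round(s_5, k_5) = 0xF5
s_7 = Round(s_6, k_6) = 0x50
s_8 = Round(s_7, k_7) = 0x05

0xF5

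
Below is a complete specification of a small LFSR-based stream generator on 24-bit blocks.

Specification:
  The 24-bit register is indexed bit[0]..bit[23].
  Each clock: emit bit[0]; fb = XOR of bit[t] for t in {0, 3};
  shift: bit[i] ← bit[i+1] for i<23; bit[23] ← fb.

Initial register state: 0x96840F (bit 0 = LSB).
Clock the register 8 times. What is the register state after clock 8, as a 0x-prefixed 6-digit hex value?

reg_0 = 0x96840F
clock 1: out=1, reg = 0x4B4207
clock 2: out=1, reg = 0xA5A103
clock 3: out=1, reg = 0xD2D081
clock 4: out=1, reg = 0xE96840
clock 5: out=0, reg = 0x74B420
clock 6: out=0, reg = 0x3A5A10
clock 7: out=0, reg = 0x1D2D08
clock 8: out=0, reg = 0x8E9684

0x8E9684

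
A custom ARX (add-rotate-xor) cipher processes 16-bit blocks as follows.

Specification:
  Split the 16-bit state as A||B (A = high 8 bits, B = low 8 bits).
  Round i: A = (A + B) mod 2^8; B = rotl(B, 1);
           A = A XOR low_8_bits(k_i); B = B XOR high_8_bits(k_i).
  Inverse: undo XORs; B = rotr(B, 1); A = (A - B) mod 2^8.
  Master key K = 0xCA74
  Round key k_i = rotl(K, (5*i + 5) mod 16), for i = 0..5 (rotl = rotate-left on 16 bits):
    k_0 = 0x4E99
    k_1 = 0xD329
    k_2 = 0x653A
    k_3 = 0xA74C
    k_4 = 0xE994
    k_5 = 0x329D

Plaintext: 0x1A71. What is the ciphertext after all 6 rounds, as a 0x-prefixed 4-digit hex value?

0x9CFC

s_0 = plaintext = 0x1A71
s_1 = Round(s_0, k_0) = 0x12AC
s_2 = Round(s_1, k_1) = 0x978A
s_3 = Round(s_2, k_2) = 0x1B70
s_4 = Round(s_3, k_3) = 0xC747
s_5 = Round(s_4, k_4) = 0x9A67
s_6 = Round(s_5, k_5) = 0x9CFC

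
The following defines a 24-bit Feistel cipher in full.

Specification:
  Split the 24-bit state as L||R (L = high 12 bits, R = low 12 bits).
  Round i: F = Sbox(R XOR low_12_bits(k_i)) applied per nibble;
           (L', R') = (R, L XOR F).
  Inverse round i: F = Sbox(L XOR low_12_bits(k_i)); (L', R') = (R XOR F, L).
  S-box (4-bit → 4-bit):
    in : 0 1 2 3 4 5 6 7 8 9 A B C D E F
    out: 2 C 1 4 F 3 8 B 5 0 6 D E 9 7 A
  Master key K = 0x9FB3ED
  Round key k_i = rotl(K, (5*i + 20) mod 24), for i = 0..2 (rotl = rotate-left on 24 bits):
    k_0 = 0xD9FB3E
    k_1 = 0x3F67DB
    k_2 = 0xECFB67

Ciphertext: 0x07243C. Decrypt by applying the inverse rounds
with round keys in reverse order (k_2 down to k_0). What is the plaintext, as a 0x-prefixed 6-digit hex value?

0x7CB76D

s_0 = ciphertext = 0x07243C
s_1 = InvRound(s_0, k_2) = 0x9FF072
s_2 = InvRound(s_1, k_1) = 0x76D9FF
s_3 = InvRound(s_2, k_0) = 0x7CB76D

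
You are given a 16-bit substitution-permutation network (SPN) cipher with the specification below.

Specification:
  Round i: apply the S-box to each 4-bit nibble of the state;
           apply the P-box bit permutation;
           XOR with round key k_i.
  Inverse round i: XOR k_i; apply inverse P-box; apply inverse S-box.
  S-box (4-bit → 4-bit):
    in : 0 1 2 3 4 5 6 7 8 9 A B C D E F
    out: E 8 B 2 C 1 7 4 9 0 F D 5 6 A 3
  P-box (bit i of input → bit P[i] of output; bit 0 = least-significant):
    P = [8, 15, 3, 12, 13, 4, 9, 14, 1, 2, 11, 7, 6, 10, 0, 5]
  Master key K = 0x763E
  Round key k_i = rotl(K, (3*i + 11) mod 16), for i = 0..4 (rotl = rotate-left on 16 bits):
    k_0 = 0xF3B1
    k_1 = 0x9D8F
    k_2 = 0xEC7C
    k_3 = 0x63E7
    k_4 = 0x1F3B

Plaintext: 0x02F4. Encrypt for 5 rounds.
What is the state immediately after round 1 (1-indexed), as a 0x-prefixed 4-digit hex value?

s_0 = plaintext = 0x02F4
s_1 = Round(s_0, k_0) = 0xC70E
s_2 = Round(s_1, k_1) = 0x47DE
s_3 = Round(s_2, k_2) = 0x764D
s_4 = Round(s_3, k_3) = 0xA9E8
s_5 = Round(s_4, k_4) = 0x4A4A

0xC70E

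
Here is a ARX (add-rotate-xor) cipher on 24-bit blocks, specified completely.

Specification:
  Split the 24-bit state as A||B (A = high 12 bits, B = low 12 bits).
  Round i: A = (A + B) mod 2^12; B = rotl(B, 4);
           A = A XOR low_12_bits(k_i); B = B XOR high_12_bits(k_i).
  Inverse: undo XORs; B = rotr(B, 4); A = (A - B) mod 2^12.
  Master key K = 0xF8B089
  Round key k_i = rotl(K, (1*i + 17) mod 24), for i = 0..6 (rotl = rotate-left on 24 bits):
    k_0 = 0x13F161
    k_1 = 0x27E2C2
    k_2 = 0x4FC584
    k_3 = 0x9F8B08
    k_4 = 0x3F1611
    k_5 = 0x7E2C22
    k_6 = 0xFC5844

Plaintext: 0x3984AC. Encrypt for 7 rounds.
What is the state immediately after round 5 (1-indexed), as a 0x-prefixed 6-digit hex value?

0x1BDDF2

s_0 = plaintext = 0x3984AC
s_1 = Round(s_0, k_0) = 0x925BFB
s_2 = Round(s_1, k_1) = 0x7E2DC5
s_3 = Round(s_2, k_2) = 0x0238A1
s_4 = Round(s_3, k_3) = 0x3CC3E0
s_5 = Round(s_4, k_4) = 0x1BDDF2
s_6 = Round(s_5, k_5) = 0x38D8CF
s_7 = Round(s_6, k_6) = 0x41833D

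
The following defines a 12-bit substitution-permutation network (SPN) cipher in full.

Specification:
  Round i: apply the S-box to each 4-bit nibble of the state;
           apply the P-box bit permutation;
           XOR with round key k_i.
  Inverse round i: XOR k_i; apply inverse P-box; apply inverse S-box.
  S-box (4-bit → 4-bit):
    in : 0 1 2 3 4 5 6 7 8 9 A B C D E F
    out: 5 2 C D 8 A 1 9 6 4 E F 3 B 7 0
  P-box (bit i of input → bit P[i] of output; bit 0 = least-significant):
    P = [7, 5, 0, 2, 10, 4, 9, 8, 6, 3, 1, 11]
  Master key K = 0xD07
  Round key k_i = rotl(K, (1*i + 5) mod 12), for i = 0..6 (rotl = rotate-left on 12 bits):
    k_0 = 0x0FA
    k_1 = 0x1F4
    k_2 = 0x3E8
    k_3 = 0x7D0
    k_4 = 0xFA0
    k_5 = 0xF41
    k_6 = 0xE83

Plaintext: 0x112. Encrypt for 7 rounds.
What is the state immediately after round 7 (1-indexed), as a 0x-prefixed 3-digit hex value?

s_0 = plaintext = 0x112
s_1 = Round(s_0, k_0) = 0x0E7
s_2 = Round(s_1, k_1) = 0x722
s_3 = Round(s_2, k_2) = 0x8AD
s_4 = Round(s_3, k_3) = 0x46E
s_5 = Round(s_4, k_4) = 0x301
s_6 = Round(s_5, k_5) = 0x123
s_7 = Round(s_6, k_6) = 0xD0E

0xD0E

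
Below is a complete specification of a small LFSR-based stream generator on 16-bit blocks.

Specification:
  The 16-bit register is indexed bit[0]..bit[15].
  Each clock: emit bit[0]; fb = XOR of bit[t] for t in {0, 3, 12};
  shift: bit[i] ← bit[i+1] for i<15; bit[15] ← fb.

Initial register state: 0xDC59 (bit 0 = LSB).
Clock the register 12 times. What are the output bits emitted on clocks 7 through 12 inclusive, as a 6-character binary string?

reg_0 = 0xDC59
clock 1: out=1, reg = 0xEE2C
clock 2: out=0, reg = 0xF716
clock 3: out=0, reg = 0xFB8B
clock 4: out=1, reg = 0xFDC5
clock 5: out=1, reg = 0x7EE2
clock 6: out=0, reg = 0xBF71
clock 7: out=1, reg = 0x5FB8
clock 8: out=0, reg = 0x2FDC
clock 9: out=0, reg = 0x97EE
clock 10: out=0, reg = 0x4BF7
clock 11: out=1, reg = 0xA5FB
clock 12: out=1, reg = 0x52FD

100011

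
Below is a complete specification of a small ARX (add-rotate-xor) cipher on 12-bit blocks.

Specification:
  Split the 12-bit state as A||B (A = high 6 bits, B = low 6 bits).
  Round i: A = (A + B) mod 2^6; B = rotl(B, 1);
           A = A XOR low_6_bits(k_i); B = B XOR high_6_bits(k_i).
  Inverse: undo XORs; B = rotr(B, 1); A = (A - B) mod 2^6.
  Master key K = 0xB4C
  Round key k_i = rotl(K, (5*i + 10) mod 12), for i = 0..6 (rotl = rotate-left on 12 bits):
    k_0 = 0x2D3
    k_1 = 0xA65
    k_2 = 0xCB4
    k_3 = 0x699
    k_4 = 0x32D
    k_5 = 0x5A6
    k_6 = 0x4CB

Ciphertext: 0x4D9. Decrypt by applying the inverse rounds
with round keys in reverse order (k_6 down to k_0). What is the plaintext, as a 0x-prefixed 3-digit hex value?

s_0 = ciphertext = 0x4D9
s_1 = InvRound(s_0, k_6) = 0x4C5
s_2 = InvRound(s_1, k_5) = 0x329
s_3 = InvRound(s_2, k_4) = 0xBF2
s_4 = InvRound(s_3, k_3) = 0x894
s_5 = InvRound(s_4, k_2) = 0x0D3
s_6 = InvRound(s_5, k_1) = 0x25D
s_7 = InvRound(s_6, k_0) = 0x3CB

0x3CB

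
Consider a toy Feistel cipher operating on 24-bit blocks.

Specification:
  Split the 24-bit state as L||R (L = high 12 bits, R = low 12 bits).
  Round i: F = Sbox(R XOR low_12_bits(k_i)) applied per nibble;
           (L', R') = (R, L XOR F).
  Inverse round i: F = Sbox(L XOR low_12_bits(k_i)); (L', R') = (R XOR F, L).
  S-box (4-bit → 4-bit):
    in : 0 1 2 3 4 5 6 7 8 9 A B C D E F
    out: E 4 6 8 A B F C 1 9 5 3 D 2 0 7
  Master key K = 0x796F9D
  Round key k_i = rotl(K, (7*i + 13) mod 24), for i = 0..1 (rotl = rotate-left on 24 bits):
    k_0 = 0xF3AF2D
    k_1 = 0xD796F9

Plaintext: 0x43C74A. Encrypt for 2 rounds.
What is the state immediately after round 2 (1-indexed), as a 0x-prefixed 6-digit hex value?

0x5C0FC3

s_0 = plaintext = 0x43C74A
s_1 = Round(s_0, k_0) = 0x74A5C0
s_2 = Round(s_1, k_1) = 0x5C0FC3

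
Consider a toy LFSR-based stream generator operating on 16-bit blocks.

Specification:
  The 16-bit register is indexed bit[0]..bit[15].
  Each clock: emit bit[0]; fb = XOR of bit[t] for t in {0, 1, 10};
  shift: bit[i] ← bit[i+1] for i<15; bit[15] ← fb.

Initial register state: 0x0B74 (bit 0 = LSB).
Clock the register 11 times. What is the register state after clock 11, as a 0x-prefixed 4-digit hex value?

reg_0 = 0x0B74
clock 1: out=0, reg = 0x05BA
clock 2: out=0, reg = 0x02DD
clock 3: out=1, reg = 0x816E
clock 4: out=0, reg = 0xC0B7
clock 5: out=1, reg = 0x605B
clock 6: out=1, reg = 0x302D
clock 7: out=1, reg = 0x9816
clock 8: out=0, reg = 0xCC0B
clock 9: out=1, reg = 0xE605
clock 10: out=1, reg = 0x7302
clock 11: out=0, reg = 0xB981

0xB981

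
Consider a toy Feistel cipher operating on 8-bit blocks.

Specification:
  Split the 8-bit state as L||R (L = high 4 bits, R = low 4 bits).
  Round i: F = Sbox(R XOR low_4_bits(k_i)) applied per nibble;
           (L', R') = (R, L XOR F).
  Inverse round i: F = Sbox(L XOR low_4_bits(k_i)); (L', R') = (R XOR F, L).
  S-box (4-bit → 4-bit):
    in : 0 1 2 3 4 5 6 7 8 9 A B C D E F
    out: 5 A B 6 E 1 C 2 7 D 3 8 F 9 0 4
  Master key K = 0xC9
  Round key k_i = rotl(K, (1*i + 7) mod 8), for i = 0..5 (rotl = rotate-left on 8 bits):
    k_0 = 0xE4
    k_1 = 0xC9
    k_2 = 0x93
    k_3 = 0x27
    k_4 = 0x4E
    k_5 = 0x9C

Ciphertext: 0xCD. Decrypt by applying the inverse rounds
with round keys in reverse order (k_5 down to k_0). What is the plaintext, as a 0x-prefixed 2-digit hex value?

s_0 = ciphertext = 0xCD
s_1 = InvRound(s_0, k_5) = 0x8C
s_2 = InvRound(s_1, k_4) = 0x08
s_3 = InvRound(s_2, k_3) = 0xA0
s_4 = InvRound(s_3, k_2) = 0xDA
s_5 = InvRound(s_4, k_1) = 0x4D
s_6 = InvRound(s_5, k_0) = 0x84

0x84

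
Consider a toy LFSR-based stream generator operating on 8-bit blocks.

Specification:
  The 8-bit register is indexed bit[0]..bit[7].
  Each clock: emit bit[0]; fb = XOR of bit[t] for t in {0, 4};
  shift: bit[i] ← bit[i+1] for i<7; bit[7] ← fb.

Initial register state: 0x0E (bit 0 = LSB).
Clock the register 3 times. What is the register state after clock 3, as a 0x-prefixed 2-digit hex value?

reg_0 = 0x0E
clock 1: out=0, reg = 0x07
clock 2: out=1, reg = 0x83
clock 3: out=1, reg = 0xC1

0xC1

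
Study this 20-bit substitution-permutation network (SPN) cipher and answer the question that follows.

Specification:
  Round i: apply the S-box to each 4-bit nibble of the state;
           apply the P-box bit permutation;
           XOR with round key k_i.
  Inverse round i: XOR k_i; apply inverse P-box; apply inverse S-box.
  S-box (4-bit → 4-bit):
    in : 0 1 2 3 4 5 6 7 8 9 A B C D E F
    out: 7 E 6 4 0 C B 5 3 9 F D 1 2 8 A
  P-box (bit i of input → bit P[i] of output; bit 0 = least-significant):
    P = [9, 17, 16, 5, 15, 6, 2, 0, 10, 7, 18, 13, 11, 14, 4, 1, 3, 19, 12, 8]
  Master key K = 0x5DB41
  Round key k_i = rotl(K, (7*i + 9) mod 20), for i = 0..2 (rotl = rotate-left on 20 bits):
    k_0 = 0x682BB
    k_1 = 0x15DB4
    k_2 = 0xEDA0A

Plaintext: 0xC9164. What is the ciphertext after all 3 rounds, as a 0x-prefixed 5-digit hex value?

0x9B55C

s_0 = plaintext = 0xC9164
s_1 = Round(s_0, k_0) = 0x22A70
s_2 = Round(s_1, k_1) = 0xEAB20
s_3 = Round(s_2, k_2) = 0x9B55C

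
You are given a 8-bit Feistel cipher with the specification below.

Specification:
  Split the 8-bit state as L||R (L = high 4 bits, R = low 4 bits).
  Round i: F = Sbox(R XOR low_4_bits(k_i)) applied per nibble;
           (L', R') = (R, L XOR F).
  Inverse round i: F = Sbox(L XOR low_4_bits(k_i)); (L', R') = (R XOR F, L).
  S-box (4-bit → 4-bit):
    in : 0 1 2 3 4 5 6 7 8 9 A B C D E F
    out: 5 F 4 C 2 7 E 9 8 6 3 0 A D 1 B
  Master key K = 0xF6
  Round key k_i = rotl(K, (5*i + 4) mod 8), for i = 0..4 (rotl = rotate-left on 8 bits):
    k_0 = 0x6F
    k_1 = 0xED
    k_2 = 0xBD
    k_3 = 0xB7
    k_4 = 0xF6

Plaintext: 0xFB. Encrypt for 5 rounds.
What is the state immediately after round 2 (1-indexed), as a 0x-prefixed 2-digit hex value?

0xDE

s_0 = plaintext = 0xFB
s_1 = Round(s_0, k_0) = 0xBD
s_2 = Round(s_1, k_1) = 0xDE
s_3 = Round(s_2, k_2) = 0xE1
s_4 = Round(s_3, k_3) = 0x10
s_5 = Round(s_4, k_4) = 0x0F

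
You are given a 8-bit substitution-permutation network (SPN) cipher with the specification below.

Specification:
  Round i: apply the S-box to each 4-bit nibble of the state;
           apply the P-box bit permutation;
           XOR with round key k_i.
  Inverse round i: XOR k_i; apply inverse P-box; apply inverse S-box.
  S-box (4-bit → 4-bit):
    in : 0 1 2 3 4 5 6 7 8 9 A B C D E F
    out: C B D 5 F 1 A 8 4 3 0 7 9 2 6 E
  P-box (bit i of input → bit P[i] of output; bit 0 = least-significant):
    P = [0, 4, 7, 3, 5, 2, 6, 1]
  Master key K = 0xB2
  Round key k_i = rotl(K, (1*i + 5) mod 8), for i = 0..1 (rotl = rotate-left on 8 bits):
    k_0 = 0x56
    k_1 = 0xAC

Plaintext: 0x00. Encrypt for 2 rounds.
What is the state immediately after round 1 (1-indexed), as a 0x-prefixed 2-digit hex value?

s_0 = plaintext = 0x00
s_1 = Round(s_0, k_0) = 0x9C
s_2 = Round(s_1, k_1) = 0x81

0x9C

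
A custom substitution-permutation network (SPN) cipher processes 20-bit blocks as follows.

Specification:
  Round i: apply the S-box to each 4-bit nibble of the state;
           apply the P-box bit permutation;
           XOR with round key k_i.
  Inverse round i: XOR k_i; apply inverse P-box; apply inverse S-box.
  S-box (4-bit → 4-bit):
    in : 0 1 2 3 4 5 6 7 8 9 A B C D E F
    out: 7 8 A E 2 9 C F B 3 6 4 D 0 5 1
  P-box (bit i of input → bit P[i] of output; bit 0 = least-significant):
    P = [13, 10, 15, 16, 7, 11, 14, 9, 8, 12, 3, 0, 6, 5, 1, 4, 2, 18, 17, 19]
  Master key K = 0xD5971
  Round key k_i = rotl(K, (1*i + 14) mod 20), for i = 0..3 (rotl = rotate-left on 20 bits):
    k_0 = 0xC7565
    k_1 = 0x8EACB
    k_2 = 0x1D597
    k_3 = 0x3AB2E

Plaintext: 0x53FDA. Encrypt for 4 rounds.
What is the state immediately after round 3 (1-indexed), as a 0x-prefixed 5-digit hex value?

s_0 = plaintext = 0x53FDA
s_1 = Round(s_0, k_0) = 0x4F053
s_2 = Round(s_1, k_1) = 0xD7D03
s_3 = Round(s_2, k_2) = 0x01965
s_4 = Round(s_3, k_3) = 0x4D83A

0x01965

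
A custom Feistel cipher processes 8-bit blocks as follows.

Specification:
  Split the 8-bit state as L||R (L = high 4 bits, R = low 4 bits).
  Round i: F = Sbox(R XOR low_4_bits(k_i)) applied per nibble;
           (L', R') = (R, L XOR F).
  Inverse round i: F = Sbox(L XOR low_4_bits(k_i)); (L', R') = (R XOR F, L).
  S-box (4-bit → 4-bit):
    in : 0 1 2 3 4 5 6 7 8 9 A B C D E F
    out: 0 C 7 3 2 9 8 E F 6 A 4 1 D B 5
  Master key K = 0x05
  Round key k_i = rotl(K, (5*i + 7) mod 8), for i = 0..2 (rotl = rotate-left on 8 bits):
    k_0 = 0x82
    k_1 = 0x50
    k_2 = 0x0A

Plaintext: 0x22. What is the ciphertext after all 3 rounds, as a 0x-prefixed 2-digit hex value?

s_0 = plaintext = 0x22
s_1 = Round(s_0, k_0) = 0x22
s_2 = Round(s_1, k_1) = 0x25
s_3 = Round(s_2, k_2) = 0x57

0x57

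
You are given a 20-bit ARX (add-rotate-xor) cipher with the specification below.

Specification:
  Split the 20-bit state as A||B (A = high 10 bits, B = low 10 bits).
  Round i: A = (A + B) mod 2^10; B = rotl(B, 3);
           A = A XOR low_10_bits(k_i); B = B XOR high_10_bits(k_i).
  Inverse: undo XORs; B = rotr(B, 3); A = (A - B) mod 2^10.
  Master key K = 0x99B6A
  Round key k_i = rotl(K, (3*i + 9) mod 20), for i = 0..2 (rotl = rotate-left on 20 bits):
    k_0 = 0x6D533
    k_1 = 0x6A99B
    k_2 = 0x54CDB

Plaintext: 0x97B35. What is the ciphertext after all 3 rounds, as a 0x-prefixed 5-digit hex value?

0x926C1

s_0 = plaintext = 0x97B35
s_1 = Round(s_0, k_0) = 0x2801B
s_2 = Round(s_1, k_1) = 0x48172
s_3 = Round(s_2, k_2) = 0x926C1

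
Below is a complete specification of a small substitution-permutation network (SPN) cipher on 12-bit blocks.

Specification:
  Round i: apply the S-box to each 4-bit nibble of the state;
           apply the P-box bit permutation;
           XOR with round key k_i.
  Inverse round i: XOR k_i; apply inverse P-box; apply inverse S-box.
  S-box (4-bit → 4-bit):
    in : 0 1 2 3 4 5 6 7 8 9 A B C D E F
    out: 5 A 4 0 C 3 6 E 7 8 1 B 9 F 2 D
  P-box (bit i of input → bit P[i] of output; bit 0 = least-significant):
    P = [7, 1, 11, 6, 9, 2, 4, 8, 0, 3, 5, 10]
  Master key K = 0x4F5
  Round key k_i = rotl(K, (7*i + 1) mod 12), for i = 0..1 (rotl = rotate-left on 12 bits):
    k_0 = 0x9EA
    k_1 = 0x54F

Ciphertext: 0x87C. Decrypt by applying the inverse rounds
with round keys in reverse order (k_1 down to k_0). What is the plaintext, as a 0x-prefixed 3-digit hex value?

s_0 = ciphertext = 0x87C
s_1 = InvRound(s_0, k_1) = 0xF46
s_2 = InvRound(s_1, k_0) = 0x75A

0x75A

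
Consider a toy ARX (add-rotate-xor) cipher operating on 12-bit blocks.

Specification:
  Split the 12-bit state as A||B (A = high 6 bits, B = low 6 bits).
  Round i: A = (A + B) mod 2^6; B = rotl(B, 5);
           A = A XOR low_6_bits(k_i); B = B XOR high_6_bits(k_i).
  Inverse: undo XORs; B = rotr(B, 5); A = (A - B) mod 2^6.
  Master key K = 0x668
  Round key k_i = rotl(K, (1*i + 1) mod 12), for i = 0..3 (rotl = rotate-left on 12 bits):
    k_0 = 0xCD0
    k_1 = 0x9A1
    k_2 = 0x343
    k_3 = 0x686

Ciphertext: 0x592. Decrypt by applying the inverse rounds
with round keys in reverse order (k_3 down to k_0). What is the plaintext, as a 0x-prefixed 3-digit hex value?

0x296

s_0 = ciphertext = 0x592
s_1 = InvRound(s_0, k_3) = 0x010
s_2 = InvRound(s_1, k_2) = 0x27A
s_3 = InvRound(s_2, k_1) = 0xC38
s_4 = InvRound(s_3, k_0) = 0x296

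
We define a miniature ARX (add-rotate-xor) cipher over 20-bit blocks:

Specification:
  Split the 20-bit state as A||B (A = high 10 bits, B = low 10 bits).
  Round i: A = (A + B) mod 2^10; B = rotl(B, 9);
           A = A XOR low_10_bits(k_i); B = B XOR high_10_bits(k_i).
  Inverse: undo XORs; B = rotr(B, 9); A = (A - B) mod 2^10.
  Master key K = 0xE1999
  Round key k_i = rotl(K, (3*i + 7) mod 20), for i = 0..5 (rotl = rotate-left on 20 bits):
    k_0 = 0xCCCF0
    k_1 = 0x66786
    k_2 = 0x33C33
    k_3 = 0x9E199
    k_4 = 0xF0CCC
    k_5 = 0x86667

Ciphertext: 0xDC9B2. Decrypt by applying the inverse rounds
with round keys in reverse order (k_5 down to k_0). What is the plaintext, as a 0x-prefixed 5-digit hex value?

0x1D376

s_0 = ciphertext = 0xDC9B2
s_1 = InvRound(s_0, k_5) = 0x6FB57
s_2 = InvRound(s_1, k_4) = 0x12928
s_3 = InvRound(s_2, k_3) = 0xCCAA1
s_4 = InvRound(s_3, k_2) = 0x890DD
s_5 = InvRound(s_4, k_1) = 0xC6A88
s_6 = InvRound(s_5, k_0) = 0x1D376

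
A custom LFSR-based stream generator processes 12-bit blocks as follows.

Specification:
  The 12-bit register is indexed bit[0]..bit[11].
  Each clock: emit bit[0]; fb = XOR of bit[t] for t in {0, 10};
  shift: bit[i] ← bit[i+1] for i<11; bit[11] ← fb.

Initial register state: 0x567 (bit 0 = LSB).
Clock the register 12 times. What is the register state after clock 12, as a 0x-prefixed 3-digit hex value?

0x11E

reg_0 = 0x567
clock 1: out=1, reg = 0x2B3
clock 2: out=1, reg = 0x959
clock 3: out=1, reg = 0xCAC
clock 4: out=0, reg = 0xE56
clock 5: out=0, reg = 0xF2B
clock 6: out=1, reg = 0x795
clock 7: out=1, reg = 0x3CA
clock 8: out=0, reg = 0x1E5
clock 9: out=1, reg = 0x8F2
clock 10: out=0, reg = 0x479
clock 11: out=1, reg = 0x23C
clock 12: out=0, reg = 0x11E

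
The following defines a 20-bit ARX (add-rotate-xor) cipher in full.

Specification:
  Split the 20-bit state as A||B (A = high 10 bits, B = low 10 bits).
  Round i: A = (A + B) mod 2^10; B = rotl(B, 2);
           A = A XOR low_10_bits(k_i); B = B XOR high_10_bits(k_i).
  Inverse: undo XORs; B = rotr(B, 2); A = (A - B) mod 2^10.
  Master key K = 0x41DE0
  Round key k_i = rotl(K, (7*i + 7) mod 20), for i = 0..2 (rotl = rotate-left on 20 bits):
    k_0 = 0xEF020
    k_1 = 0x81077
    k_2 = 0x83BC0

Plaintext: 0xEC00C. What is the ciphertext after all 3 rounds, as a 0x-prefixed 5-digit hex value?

s_0 = plaintext = 0xEC00C
s_1 = Round(s_0, k_0) = 0xE738C
s_2 = Round(s_1, k_1) = 0xD7C37
s_3 = Round(s_2, k_2) = 0x15AD2

0x15AD2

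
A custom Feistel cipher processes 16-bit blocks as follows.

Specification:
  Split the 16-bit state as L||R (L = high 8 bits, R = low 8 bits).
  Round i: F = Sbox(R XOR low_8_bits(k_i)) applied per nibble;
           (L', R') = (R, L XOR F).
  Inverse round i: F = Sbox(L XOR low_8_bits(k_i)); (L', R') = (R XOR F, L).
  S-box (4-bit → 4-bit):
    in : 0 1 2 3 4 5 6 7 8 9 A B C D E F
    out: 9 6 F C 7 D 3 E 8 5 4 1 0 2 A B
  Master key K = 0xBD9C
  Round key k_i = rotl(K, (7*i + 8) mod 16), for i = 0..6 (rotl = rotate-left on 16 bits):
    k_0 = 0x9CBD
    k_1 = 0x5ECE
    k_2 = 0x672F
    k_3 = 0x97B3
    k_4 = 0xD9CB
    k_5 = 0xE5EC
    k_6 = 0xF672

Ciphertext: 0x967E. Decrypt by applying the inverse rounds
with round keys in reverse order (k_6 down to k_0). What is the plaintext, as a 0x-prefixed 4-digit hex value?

0x2D44

s_0 = ciphertext = 0x967E
s_1 = InvRound(s_0, k_6) = 0xD996
s_2 = InvRound(s_1, k_5) = 0x5BD9
s_3 = InvRound(s_2, k_4) = 0x805B
s_4 = InvRound(s_3, k_3) = 0x9780
s_5 = InvRound(s_4, k_2) = 0x9897
s_6 = InvRound(s_5, k_1) = 0x4498
s_7 = InvRound(s_6, k_0) = 0x2D44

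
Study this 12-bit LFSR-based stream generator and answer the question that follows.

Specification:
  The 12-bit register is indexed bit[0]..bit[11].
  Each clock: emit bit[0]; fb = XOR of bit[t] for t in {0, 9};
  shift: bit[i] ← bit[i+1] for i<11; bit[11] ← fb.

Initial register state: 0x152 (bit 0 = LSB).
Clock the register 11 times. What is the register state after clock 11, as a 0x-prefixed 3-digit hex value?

0x684

reg_0 = 0x152
clock 1: out=0, reg = 0x0A9
clock 2: out=1, reg = 0x854
clock 3: out=0, reg = 0x42A
clock 4: out=0, reg = 0x215
clock 5: out=1, reg = 0x10A
clock 6: out=0, reg = 0x085
clock 7: out=1, reg = 0x842
clock 8: out=0, reg = 0x421
clock 9: out=1, reg = 0xA10
clock 10: out=0, reg = 0xD08
clock 11: out=0, reg = 0x684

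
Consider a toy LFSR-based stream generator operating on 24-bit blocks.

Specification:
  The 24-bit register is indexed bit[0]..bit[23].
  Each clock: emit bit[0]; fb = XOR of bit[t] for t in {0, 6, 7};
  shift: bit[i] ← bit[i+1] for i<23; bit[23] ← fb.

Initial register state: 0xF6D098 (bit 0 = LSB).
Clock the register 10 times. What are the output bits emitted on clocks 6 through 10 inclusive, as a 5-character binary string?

reg_0 = 0xF6D098
clock 1: out=0, reg = 0xFB684C
clock 2: out=0, reg = 0xFDB426
clock 3: out=0, reg = 0x7EDA13
clock 4: out=1, reg = 0xBF6D09
clock 5: out=1, reg = 0xDFB684
clock 6: out=0, reg = 0xEFDB42
clock 7: out=0, reg = 0xF7EDA1
clock 8: out=1, reg = 0x7BF6D0
clock 9: out=0, reg = 0x3DFB68
clock 10: out=0, reg = 0x9EFDB4

00100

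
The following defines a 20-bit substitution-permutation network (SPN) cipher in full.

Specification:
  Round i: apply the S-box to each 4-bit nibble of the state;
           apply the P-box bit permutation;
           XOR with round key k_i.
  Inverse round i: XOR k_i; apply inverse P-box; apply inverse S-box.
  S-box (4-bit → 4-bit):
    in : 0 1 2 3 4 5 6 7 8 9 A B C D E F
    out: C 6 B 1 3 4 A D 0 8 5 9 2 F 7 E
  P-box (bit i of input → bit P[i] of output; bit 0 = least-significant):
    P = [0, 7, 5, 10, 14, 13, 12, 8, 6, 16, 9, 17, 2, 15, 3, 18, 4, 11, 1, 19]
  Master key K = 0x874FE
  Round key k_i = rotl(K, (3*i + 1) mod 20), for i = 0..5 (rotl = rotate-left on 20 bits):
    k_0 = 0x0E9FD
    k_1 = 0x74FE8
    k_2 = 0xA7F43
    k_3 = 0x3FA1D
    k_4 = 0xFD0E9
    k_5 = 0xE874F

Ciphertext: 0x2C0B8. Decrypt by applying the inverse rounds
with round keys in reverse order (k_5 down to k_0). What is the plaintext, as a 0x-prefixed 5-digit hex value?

s_0 = ciphertext = 0x2C0B8
s_1 = InvRound(s_0, k_5) = 0x7BABD
s_2 = InvRound(s_1, k_4) = 0x23A48
s_3 = InvRound(s_2, k_3) = 0x34433
s_4 = InvRound(s_3, k_2) = 0x28EF5
s_5 = InvRound(s_4, k_1) = 0x3DCB3
s_6 = InvRound(s_5, k_0) = 0x5A2F9

0x5A2F9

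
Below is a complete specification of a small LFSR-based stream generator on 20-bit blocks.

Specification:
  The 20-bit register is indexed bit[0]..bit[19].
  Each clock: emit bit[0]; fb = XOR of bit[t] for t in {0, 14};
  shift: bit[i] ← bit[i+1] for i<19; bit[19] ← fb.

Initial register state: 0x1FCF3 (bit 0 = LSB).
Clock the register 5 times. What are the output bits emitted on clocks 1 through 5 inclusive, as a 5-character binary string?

11001

reg_0 = 0x1FCF3
clock 1: out=1, reg = 0x0FE79
clock 2: out=1, reg = 0x07F3C
clock 3: out=0, reg = 0x83F9E
clock 4: out=0, reg = 0x41FCF
clock 5: out=1, reg = 0xA0FE7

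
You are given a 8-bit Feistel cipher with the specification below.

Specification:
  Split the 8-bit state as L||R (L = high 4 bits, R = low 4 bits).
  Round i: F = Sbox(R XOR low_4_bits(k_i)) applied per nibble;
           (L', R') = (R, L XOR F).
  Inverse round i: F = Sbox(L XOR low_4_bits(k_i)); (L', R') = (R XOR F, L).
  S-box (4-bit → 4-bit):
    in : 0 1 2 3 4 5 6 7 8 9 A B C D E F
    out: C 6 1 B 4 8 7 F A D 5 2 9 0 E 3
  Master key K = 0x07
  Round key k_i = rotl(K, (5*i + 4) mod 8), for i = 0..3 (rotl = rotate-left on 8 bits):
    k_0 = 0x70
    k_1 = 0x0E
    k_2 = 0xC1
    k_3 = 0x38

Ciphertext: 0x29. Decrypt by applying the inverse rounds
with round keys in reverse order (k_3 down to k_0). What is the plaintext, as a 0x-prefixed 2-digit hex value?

s_0 = ciphertext = 0x29
s_1 = InvRound(s_0, k_3) = 0xC2
s_2 = InvRound(s_1, k_2) = 0x2C
s_3 = InvRound(s_2, k_1) = 0x52
s_4 = InvRound(s_3, k_0) = 0xA5

0xA5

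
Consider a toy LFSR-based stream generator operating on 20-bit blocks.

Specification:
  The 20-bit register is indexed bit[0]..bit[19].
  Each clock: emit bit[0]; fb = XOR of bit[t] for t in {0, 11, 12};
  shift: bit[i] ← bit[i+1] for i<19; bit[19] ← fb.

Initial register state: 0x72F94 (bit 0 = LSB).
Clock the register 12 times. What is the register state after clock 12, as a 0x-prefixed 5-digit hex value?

0xA0372

reg_0 = 0x72F94
clock 1: out=0, reg = 0xB97CA
clock 2: out=0, reg = 0xDCBE5
clock 3: out=1, reg = 0x6E5F2
clock 4: out=0, reg = 0x372F9
clock 5: out=1, reg = 0x1B97C
clock 6: out=0, reg = 0x0DCBE
clock 7: out=0, reg = 0x06E5F
clock 8: out=1, reg = 0x0372F
clock 9: out=1, reg = 0x01B97
clock 10: out=1, reg = 0x80DCB
clock 11: out=1, reg = 0x406E5
clock 12: out=1, reg = 0xA0372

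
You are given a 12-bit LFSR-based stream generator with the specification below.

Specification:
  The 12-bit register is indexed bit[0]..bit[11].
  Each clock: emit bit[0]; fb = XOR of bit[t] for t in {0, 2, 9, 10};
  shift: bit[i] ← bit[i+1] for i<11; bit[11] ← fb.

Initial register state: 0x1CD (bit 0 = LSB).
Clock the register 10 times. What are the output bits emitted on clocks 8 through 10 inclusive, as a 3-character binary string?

110

reg_0 = 0x1CD
clock 1: out=1, reg = 0x0E6
clock 2: out=0, reg = 0x873
clock 3: out=1, reg = 0xC39
clock 4: out=1, reg = 0x61C
clock 5: out=0, reg = 0xB0E
clock 6: out=0, reg = 0x587
clock 7: out=1, reg = 0xAC3
clock 8: out=1, reg = 0x561
clock 9: out=1, reg = 0x2B0
clock 10: out=0, reg = 0x958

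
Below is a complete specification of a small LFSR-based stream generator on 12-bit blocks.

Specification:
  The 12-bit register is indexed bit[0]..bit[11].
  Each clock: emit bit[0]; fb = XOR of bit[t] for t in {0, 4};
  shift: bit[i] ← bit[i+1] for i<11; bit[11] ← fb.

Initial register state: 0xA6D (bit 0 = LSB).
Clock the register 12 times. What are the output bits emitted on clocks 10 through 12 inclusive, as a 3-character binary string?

101

reg_0 = 0xA6D
clock 1: out=1, reg = 0xD36
clock 2: out=0, reg = 0xE9B
clock 3: out=1, reg = 0x74D
clock 4: out=1, reg = 0xBA6
clock 5: out=0, reg = 0x5D3
clock 6: out=1, reg = 0x2E9
clock 7: out=1, reg = 0x974
clock 8: out=0, reg = 0xCBA
clock 9: out=0, reg = 0xE5D
clock 10: out=1, reg = 0x72E
clock 11: out=0, reg = 0x397
clock 12: out=1, reg = 0x1CB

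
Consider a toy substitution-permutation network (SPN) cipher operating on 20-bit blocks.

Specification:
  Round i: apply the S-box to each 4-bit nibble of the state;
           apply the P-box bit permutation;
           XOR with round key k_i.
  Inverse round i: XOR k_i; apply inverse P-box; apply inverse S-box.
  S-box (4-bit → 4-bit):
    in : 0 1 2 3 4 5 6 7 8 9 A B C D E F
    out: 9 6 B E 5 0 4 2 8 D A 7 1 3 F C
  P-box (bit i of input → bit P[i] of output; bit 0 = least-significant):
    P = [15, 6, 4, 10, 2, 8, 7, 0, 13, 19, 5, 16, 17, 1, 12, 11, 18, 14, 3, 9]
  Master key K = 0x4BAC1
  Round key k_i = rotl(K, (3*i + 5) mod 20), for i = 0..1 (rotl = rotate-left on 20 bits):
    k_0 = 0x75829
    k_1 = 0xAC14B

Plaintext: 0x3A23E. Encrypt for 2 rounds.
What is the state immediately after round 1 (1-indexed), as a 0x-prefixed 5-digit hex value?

s_0 = plaintext = 0x3A23E
s_1 = Round(s_0, k_0) = 0xEB7F2
s_2 = Round(s_1, k_1) = 0x41780

0xEB7F2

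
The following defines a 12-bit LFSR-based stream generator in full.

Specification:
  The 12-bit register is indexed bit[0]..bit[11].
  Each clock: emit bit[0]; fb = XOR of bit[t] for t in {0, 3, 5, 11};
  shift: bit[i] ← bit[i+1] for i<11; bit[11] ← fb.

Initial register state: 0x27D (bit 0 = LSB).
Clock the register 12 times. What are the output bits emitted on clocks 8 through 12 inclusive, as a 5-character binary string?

00100

reg_0 = 0x27D
clock 1: out=1, reg = 0x93E
clock 2: out=0, reg = 0xC9F
clock 3: out=1, reg = 0xE4F
clock 4: out=1, reg = 0xF27
clock 5: out=1, reg = 0xF93
clock 6: out=1, reg = 0x7C9
clock 7: out=1, reg = 0x3E4
clock 8: out=0, reg = 0x9F2
clock 9: out=0, reg = 0x4F9
clock 10: out=1, reg = 0xA7C
clock 11: out=0, reg = 0xD3E
clock 12: out=0, reg = 0xE9F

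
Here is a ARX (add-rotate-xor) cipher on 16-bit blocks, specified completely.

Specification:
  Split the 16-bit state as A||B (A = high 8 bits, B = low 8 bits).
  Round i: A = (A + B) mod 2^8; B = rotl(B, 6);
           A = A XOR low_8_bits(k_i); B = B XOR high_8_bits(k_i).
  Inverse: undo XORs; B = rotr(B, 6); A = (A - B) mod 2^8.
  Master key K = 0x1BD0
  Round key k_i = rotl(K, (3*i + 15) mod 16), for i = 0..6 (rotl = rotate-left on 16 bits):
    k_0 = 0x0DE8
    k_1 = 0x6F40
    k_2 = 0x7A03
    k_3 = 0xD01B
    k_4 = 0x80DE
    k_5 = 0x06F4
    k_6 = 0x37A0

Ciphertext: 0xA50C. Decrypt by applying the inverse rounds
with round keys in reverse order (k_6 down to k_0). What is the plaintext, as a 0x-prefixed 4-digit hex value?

s_0 = ciphertext = 0xA50C
s_1 = InvRound(s_0, k_6) = 0x19EC
s_2 = InvRound(s_1, k_5) = 0x42AB
s_3 = InvRound(s_2, k_4) = 0xF0AC
s_4 = InvRound(s_3, k_3) = 0xFAF1
s_5 = InvRound(s_4, k_2) = 0xCB2E
s_6 = InvRound(s_5, k_1) = 0x8605
s_7 = InvRound(s_6, k_0) = 0x4E20

0x4E20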